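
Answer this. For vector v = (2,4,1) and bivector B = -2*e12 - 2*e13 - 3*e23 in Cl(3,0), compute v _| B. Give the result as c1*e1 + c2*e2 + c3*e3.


Left contraction v _| B = <vB>_1 (grade-1 part of the geometric product vB).
Using e1_|e12 = e2, e2_|e12 = -e1, e1_|e13 = e3, e3_|e13 = -e1, e2_|e23 = e3, e3_|e23 = -e2:
e1 coeff: -v2*b12 - v3*b13 = -(4)*(-2) - (1)*(-2) = 10
e2 coeff: v1*b12 - v3*b23 = (2)*(-2) - (1)*(-3) = -1
e3 coeff: v1*b13 + v2*b23 = (2)*(-2) + (4)*(-3) = -16
v _| B = 10*e1 - 1*e2 - 16*e3


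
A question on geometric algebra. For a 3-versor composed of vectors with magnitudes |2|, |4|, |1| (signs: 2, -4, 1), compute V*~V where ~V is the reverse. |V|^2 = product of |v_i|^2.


Each vector v_i has |v_i|^2 = s_i^2
Squared scales: 2^2 = 4, (-4)^2 = 16, 1^2 = 1
|V|^2 = 4 * 16 * 1
= 64


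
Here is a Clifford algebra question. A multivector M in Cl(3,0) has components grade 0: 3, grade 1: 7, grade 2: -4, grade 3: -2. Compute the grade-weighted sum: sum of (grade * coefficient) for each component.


Grade-weighted sum = sum of grade_k * coefficient_k
0*3 = 0
1*7 = 7
2*(-4) = -8
3*(-2) = -6
Total = 0 + 7 + (-8) + (-6) = -7


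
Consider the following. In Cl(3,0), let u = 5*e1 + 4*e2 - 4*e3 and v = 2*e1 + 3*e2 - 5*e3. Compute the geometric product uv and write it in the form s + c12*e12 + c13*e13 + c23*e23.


In Cl(3,0): e_i^2 = 1, e_ie_j = -e_je_i for i != j.
Scalar part = u . v = 5*2 + 4*3 + (-4)*(-5)
= 10 + 12 + 20 = 42
e12 coeff = 5*3 - 4*2 = 15 - 8 = 7
e13 coeff = 5*(-5) - (-4)*2 = -25 - (-8) = -17
e23 coeff = 4*(-5) - (-4)*3 = -20 - (-12) = -8
uv = 42 + 7*e12 - 17*e13 - 8*e23


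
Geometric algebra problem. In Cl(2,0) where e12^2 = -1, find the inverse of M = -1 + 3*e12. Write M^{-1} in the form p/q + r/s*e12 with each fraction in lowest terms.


M = -1 + 3*e12, where e12^2 = -1.
Since M commutes with its reverse ~M = a - b*e12, M * ~M = a^2 - b^2*e12^2 = a^2 + b^2.
So M^{-1} = ~M / (a^2 + b^2) = (a - b*e12)/(a^2 + b^2).
a^2 + b^2 = 1 + 9 = 10
Scalar part = -1/10 = -1/10
Bivector coeff = -3/10 = -3/10
M^{-1} = -1/10 - 3/10*e12


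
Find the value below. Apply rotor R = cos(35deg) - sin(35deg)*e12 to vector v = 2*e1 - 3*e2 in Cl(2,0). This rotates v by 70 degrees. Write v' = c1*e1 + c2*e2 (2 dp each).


Rotor R = cos(35deg) - sin(35deg)*e12
Rotation angle theta = 2 * 35 = 70 degrees
v' = R*v*~R rotates v by theta.
cos(70deg) = 0.3420, sin(70deg) = 0.9397
v'_1 = 2*cos(70deg) - (-3)*sin(70deg)
= 2*0.3420 - (-3)*0.9397
= 3.50
v'_2 = 2*sin(70deg) + (-3)*cos(70deg)
= 2*0.9397 + (-3)*0.3420
= 0.85
v' = 3.50*e1 + 0.85*e2


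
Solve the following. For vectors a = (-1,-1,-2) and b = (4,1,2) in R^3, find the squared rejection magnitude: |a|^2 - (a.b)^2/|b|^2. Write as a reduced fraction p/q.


|a|^2 = (-1)^2 + (-1)^2 + (-2)^2 = 6
|b|^2 = 4^2 + 1^2 + 2^2 = 21
a . b = (-1)*4 + (-1)*1 + (-2)*2 = -9
(a.b)^2 = (-9)^2 = 81
|rej|^2 = 6 - 81/21
= (126 - 81)/21
= 45/21
In lowest terms: 15/7


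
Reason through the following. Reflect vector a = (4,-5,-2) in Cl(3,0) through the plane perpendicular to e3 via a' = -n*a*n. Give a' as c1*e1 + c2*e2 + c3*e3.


Reflection formula: a' = -n*a*n, with n = e3 (unit vector, n^2 = 1).
For reflection through hyperplane perp to e3:
The component along e3 flips sign, others stay.
a = (4, -5, -2)
a' = (4, -5, 2)
a' = 4*e1 - 5*e2 + 2*e3


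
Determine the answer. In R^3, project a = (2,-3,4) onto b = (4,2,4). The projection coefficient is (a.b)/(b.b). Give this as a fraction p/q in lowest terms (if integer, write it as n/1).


Projection coefficient = (a . b) / (b . b)
a . b = 2*4 + (-3)*2 + 4*4
= 8 + (-6) + 16 = 18
b . b = 4^2 + 2^2 + 4^2
= 16 + 4 + 16 = 36
Coefficient = 18/36
In lowest terms: 1/2


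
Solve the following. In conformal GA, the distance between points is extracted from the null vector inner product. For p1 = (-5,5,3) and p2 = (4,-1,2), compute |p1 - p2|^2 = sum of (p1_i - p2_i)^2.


p1 - p2 = (-9, 6, 1)
|p1 - p2|^2 = (-9)^2 + 6^2 + 1^2
= 81 + 36 + 1
= 118


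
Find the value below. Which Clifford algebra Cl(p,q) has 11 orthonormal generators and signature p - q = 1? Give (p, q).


We need p + q = 11 and p - q = 1.
Adding: 2p = 11 + 1 = 12, so p = 6.
Then q = 11 - 6 = 5.
(p, q) = (6, 5)


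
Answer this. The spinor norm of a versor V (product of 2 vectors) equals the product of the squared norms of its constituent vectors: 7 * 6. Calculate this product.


Spinor norm N(V) = |v1|^2 * |v2|^2 * ... * |v2|^2
= 7 * 6
Running product: 7, 42
N(V) = 42


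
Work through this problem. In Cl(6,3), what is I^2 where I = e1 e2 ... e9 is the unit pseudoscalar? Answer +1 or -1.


The pseudoscalar I = e1...e_n (product of all n generators) of Cl(p,q) satisfies I^2 = (-1)^(q + n(n-1)/2).
p = 6, q = 3, n = p + q = 9
n(n-1)/2 = 9 * 8 / 2 = 36
Exponent = q + n(n-1)/2 = 3 + 36 = 39
I^2 = (-1)^39 = -1


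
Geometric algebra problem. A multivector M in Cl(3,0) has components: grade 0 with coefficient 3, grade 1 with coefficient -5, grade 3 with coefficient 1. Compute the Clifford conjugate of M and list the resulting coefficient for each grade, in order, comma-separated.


Clifford conjugate sign for grade k: (-1)^(k(k+1)/2)
Grade 0: (-1)^(0*1/2) = (-1)^0 = 1, coeff 3 -> 3
Grade 1: (-1)^(1*2/2) = (-1)^1 = -1, coeff -5 -> 5
Grade 3: (-1)^(3*4/2) = (-1)^6 = 1, coeff 1 -> 1
Conjugated coefficients: 3, 5, 1


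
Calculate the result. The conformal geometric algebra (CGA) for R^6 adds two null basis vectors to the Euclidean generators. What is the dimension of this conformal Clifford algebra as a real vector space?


The conformal model of R^6 uses Cl(7,1): the 6 Euclidean generators plus two extra orthogonal generators e+ (e+^2 = +1) and e- (e-^2 = -1), from which the null vectors e0, einf are built.
Number of generators m = 6 + 2 = 8.
dim Cl(p,q) = 2^m = 2^8 = 256


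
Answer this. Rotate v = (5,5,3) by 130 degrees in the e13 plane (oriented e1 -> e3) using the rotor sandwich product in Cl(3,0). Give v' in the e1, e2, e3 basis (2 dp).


Rotor R = cos(65deg) - sin(65deg)*e13
Rotation angle theta = 2 * 65 = 130 degrees in the e13 plane (e1 -> e3).
The component perpendicular to the plane (e2) is invariant: v'_2 = v2 = 5.00
cos(130deg) = -0.6428, sin(130deg) = 0.7660
v'_1 = v1*cos(theta) - v3*sin(theta) = 5*(-0.6428) - 3*0.7660 = -5.51
v'_3 = v1*sin(theta) + v3*cos(theta) = 5*0.7660 + 3*(-0.6428) = 1.90
v' = -5.51*e1 + 5.00*e2 + 1.90*e3


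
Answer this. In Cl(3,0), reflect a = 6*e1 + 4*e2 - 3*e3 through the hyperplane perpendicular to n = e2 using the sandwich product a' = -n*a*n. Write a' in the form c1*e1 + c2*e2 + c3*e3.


Reflection formula: a' = -n*a*n, with n = e2 (unit vector, n^2 = 1).
For reflection through hyperplane perp to e2:
The component along e2 flips sign, others stay.
a = (6, 4, -3)
a' = (6, -4, -3)
a' = 6*e1 - 4*e2 - 3*e3


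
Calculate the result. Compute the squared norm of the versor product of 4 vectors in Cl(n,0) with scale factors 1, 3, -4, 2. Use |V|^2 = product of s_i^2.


Each vector v_i has |v_i|^2 = s_i^2
Squared scales: 1^2 = 1, 3^2 = 9, (-4)^2 = 16, 2^2 = 4
|V|^2 = 1 * 9 * 16 * 4
= 576


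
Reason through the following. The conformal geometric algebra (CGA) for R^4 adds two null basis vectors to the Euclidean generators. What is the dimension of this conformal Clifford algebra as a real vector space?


The conformal model of R^4 uses Cl(5,1): the 4 Euclidean generators plus two extra orthogonal generators e+ (e+^2 = +1) and e- (e-^2 = -1), from which the null vectors e0, einf are built.
Number of generators m = 4 + 2 = 6.
dim Cl(p,q) = 2^m = 2^6 = 64


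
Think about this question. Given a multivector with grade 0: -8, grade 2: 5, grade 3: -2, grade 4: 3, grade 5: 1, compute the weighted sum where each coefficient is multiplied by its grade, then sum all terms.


Grade-weighted sum = sum of grade_k * coefficient_k
0*(-8) = 0
2*5 = 10
3*(-2) = -6
4*3 = 12
5*1 = 5
Total = 0 + 10 + (-6) + 12 + 5 = 21


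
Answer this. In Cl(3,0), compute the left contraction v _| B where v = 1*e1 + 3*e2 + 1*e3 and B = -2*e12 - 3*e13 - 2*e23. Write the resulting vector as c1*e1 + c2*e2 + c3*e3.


Left contraction v _| B = <vB>_1 (grade-1 part of the geometric product vB).
Using e1_|e12 = e2, e2_|e12 = -e1, e1_|e13 = e3, e3_|e13 = -e1, e2_|e23 = e3, e3_|e23 = -e2:
e1 coeff: -v2*b12 - v3*b13 = -(3)*(-2) - (1)*(-3) = 9
e2 coeff: v1*b12 - v3*b23 = (1)*(-2) - (1)*(-2) = 0
e3 coeff: v1*b13 + v2*b23 = (1)*(-3) + (3)*(-2) = -9
v _| B = 9*e1 + 0*e2 - 9*e3


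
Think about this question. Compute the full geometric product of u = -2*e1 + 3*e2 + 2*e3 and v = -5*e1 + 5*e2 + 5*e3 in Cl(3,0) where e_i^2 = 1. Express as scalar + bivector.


In Cl(3,0): e_i^2 = 1, e_ie_j = -e_je_i for i != j.
Scalar part = u . v = (-2)*(-5) + 3*5 + 2*5
= 10 + 15 + 10 = 35
e12 coeff = (-2)*5 - 3*(-5) = -10 - (-15) = 5
e13 coeff = (-2)*5 - 2*(-5) = -10 - (-10) = 0
e23 coeff = 3*5 - 2*5 = 15 - 10 = 5
uv = 35 + 5*e12 + 0*e13 + 5*e23


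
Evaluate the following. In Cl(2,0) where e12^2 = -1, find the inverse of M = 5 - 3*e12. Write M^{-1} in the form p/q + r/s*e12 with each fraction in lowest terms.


M = 5 - 3*e12, where e12^2 = -1.
Since M commutes with its reverse ~M = a - b*e12, M * ~M = a^2 - b^2*e12^2 = a^2 + b^2.
So M^{-1} = ~M / (a^2 + b^2) = (a - b*e12)/(a^2 + b^2).
a^2 + b^2 = 25 + 9 = 34
Scalar part = 5/34 = 5/34
Bivector coeff = 3/34 = 3/34
M^{-1} = 5/34 + 3/34*e12


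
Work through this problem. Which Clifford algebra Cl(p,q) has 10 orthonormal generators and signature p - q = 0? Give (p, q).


We need p + q = 10 and p - q = 0.
Adding: 2p = 10 + 0 = 10, so p = 5.
Then q = 10 - 5 = 5.
(p, q) = (5, 5)


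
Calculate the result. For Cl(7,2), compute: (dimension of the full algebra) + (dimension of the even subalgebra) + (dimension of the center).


n = 7 + 2 = 9
Total dim = 2^9 = 512
Even subalgebra dim = 2^8 = 256
n is odd, so center dim = 2
Sum = 512 + 256 + 2 = 770


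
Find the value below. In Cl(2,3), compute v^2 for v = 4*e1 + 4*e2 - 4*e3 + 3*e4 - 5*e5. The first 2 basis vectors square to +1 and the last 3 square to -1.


v^2 = sum of c_i^2 * e_i^2
Positive signature terms (e_i^2 = +1): 4^2 + 4^2 = 32
Negative signature terms (e_j^2 = -1): (-4)^2 + 3^2 + (-5)^2 = 50
v^2 = 32 - 50 = -18


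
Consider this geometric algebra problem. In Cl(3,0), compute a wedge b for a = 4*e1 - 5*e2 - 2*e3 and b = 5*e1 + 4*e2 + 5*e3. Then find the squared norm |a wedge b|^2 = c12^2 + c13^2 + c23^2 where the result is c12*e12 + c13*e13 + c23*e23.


a wedge b = (a1*b2 - a2*b1)*e12 + (a1*b3 - a3*b1)*e13 + (a2*b3 - a3*b2)*e23
e12 coeff: 4*4 - (-5)*5 = 16 - (-25) = 41
e13 coeff: 4*5 - (-2)*5 = 20 - (-10) = 30
e23 coeff: (-5)*5 - (-2)*4 = -25 - (-8) = -17
|a wedge b|^2 = 41^2 + 30^2 + (-17)^2
= 1681 + 900 + 289
= 2870


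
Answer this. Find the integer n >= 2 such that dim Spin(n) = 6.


dim Spin(n) = dim so(n) = n(n-1)/2.
Solve n(n-1)/2 = 6, i.e. n^2 - n - 12 = 0.
Discriminant = 1 + 8*6 = 49
n = (1 + sqrt(49))/2 = (1 + 7)/2 = 4


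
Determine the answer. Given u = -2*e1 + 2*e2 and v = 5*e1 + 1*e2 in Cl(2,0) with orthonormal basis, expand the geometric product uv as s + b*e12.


Expand: (-2*e1 + 2*e2)(5*e1 + 1*e2)
= (-2)*5*e1e1 + (-2)*1*e1e2 + 2*5*e2e1 + 2*1*e2e2
Using e1^2 = e2^2 = 1, e2e1 = -e1e2:
Scalar part s = (-2)*5 + 2*1 = -10 + 2 = -8
Bivector part b = (-2)*1 - 2*5 = -2 - 10 = -12
uv = -8 - 12*e12


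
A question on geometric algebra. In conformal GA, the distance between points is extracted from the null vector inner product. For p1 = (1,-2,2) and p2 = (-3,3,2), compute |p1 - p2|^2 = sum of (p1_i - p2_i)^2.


p1 - p2 = (4, -5, 0)
|p1 - p2|^2 = 4^2 + (-5)^2 + 0^2
= 16 + 25 + 0
= 41


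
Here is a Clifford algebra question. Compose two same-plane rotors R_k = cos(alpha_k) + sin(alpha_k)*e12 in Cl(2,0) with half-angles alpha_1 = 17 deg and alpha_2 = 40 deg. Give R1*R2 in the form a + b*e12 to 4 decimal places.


Same-plane rotors commute and their half-angles add:
R1*R2 = cos(a1 + a2) + sin(a1 + a2)*e12.
a1 + a2 = 17 + 40 = 57 deg
cos(57 deg) = 0.5446
sin(57 deg) = 0.8387
R1*R2 = 0.5446 + 0.8387*e12


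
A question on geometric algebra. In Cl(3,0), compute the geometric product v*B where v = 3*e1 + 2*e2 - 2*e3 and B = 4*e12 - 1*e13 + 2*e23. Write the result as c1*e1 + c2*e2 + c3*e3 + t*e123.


vB has grade-1 (vector) and grade-3 (trivector) parts: vB = (v _| B) + (v ^ B).
Vector part <vB>_1:
  e1: -v2*b12 - v3*b13 = -(2)*(4) - (-2)*(-1) = -10
  e2: v1*b12 - v3*b23 = (3)*(4) - (-2)*(2) = 16
  e3: v1*b13 + v2*b23 = (3)*(-1) + (2)*(2) = 1
Trivector part <vB>_3:
  e123: v1*b23 - v2*b13 + v3*b12 = (3)*(2) - (2)*(-1) + (-2)*(4) = 0
vB = -10*e1 + 16*e2 + 1*e3 + 0*e123


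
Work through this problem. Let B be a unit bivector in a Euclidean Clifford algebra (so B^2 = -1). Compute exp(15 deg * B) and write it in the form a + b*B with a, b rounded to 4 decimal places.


For a unit bivector B with B^2 = -1, the exponential series gives
e^(theta*B) = cos(theta) + sin(theta)*B (the GA analogue of Euler's formula).
theta = 15 degrees = 0.261799 rad
cos(15 deg) = 0.9659
sin(15 deg) = 0.2588
exp(theta*B) = 0.9659 + 0.2588*B


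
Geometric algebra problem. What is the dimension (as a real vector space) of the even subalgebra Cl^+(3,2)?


Even subalgebra dimension = 2^(n-1)
n = 3 + 2 = 5
2^(5 - 1) = 2^4 = 16
Verification: sum of C(5,k) for even k = 1 + 10 + 5 = 16
Result = 16


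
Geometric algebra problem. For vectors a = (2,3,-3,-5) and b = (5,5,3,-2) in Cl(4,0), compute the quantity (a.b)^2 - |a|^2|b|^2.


a . b = 2*5 + 3*5 + (-3)*3 + (-5)*(-2)
= 10 + 15 + (-9) + 10 = 26
|a|^2 = 2^2 + 3^2 + (-3)^2 + (-5)^2 = 47
|b|^2 = 5^2 + 5^2 + 3^2 + (-2)^2 = 63
(a.b)^2 = 26^2 = 676
|a|^2 * |b|^2 = 47 * 63 = 2961
Result = 676 - 2961 = -2285


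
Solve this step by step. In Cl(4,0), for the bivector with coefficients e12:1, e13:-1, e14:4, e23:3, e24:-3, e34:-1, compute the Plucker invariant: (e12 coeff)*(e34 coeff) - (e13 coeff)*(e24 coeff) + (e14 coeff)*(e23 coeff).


Plucker relation: af - be + cd
a*f = 1*(-1) = -1
b*e = (-1)*(-3) = 3
c*d = 4*3 = 12
af - be + cd = -1 - 3 + 12
= 8


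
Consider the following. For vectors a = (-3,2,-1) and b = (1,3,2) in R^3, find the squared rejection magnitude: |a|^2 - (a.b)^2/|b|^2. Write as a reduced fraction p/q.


|a|^2 = (-3)^2 + 2^2 + (-1)^2 = 14
|b|^2 = 1^2 + 3^2 + 2^2 = 14
a . b = (-3)*1 + 2*3 + (-1)*2 = 1
(a.b)^2 = 1^2 = 1
|rej|^2 = 14 - 1/14
= (196 - 1)/14
= 195/14
In lowest terms: 195/14


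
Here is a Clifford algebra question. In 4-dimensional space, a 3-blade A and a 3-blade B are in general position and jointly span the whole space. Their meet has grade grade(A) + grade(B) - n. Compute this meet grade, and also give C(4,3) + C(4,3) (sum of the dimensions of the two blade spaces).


Meet grade = grade(A) + grade(B) - n
= 3 + 3 - 4 = 2
C(4,3) = 4
C(4,3) = 4
dim_A + dim_B = 4 + 4 = 8


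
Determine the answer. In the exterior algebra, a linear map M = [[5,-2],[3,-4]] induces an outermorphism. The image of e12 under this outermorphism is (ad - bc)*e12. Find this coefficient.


The outermorphism of a linear map f sends e1^e2 to f(e1)^f(e2).
f(e1) = 5*e1 + 3*e2
f(e2) = -2*e1 - 4*e2
f(e1) ^ f(e2) = (5*e1 + 3*e2) ^ (-2*e1 - 4*e2)
= 5*(-4)*e12 + 3*(-2)*e21
= (-20 - (-6))*e12
= -14*e12
Coefficient = -14


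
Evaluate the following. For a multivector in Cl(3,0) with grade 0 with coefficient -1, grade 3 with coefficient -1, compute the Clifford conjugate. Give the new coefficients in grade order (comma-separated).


Clifford conjugate sign for grade k: (-1)^(k(k+1)/2)
Grade 0: (-1)^(0*1/2) = (-1)^0 = 1, coeff -1 -> -1
Grade 3: (-1)^(3*4/2) = (-1)^6 = 1, coeff -1 -> -1
Conjugated coefficients: -1, -1


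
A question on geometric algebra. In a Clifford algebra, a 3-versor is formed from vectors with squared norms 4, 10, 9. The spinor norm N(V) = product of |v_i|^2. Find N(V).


Spinor norm N(V) = |v1|^2 * |v2|^2 * ... * |v3|^2
= 4 * 10 * 9
Running product: 4, 40, 360
N(V) = 360


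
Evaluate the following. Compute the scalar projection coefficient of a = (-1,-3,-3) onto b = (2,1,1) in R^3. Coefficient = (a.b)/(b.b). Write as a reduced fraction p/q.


Projection coefficient = (a . b) / (b . b)
a . b = (-1)*2 + (-3)*1 + (-3)*1
= -2 + (-3) + (-3) = -8
b . b = 2^2 + 1^2 + 1^2
= 4 + 1 + 1 = 6
Coefficient = -8/6
In lowest terms: -4/3


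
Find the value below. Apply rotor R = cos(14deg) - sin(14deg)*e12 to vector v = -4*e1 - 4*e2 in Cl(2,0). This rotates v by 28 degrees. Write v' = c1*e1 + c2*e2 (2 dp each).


Rotor R = cos(14deg) - sin(14deg)*e12
Rotation angle theta = 2 * 14 = 28 degrees
v' = R*v*~R rotates v by theta.
cos(28deg) = 0.8829, sin(28deg) = 0.4695
v'_1 = -4*cos(28deg) - (-4)*sin(28deg)
= -4*0.8829 - (-4)*0.4695
= -1.65
v'_2 = -4*sin(28deg) + (-4)*cos(28deg)
= -4*0.4695 + (-4)*0.8829
= -5.41
v' = -1.65*e1 - 5.41*e2


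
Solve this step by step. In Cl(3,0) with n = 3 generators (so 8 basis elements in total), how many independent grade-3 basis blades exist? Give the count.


Number of grade-k basis blades in Cl(p,q) with n = p + q is C(n, k).
n = 3 + 0 = 3
C(3, 3) = 3! / (3! * 0!)
= 6 / (6 * 1)
= 1


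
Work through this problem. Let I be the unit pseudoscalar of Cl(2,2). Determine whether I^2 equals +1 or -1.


The pseudoscalar I = e1...e_n (product of all n generators) of Cl(p,q) satisfies I^2 = (-1)^(q + n(n-1)/2).
p = 2, q = 2, n = p + q = 4
n(n-1)/2 = 4 * 3 / 2 = 6
Exponent = q + n(n-1)/2 = 2 + 6 = 8
I^2 = (-1)^8 = +1


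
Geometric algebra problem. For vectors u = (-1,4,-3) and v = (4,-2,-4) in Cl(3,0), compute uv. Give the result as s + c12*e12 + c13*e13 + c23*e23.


In Cl(3,0): e_i^2 = 1, e_ie_j = -e_je_i for i != j.
Scalar part = u . v = (-1)*4 + 4*(-2) + (-3)*(-4)
= -4 + (-8) + 12 = 0
e12 coeff = (-1)*(-2) - 4*4 = 2 - 16 = -14
e13 coeff = (-1)*(-4) - (-3)*4 = 4 - (-12) = 16
e23 coeff = 4*(-4) - (-3)*(-2) = -16 - 6 = -22
uv = 0 - 14*e12 + 16*e13 - 22*e23


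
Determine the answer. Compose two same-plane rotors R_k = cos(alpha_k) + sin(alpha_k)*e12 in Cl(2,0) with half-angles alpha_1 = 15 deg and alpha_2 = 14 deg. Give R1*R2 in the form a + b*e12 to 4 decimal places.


Same-plane rotors commute and their half-angles add:
R1*R2 = cos(a1 + a2) + sin(a1 + a2)*e12.
a1 + a2 = 15 + 14 = 29 deg
cos(29 deg) = 0.8746
sin(29 deg) = 0.4848
R1*R2 = 0.8746 + 0.4848*e12


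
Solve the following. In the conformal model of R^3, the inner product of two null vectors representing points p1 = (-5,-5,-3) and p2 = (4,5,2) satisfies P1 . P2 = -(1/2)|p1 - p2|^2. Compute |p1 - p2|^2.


p1 - p2 = (-9, -10, -5)
|p1 - p2|^2 = (-9)^2 + (-10)^2 + (-5)^2
= 81 + 100 + 25
= 206


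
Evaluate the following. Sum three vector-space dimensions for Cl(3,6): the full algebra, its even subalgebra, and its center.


n = 3 + 6 = 9
Total dim = 2^9 = 512
Even subalgebra dim = 2^8 = 256
n is odd, so center dim = 2
Sum = 512 + 256 + 2 = 770


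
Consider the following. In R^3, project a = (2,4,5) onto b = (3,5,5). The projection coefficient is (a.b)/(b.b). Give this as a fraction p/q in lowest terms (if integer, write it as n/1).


Projection coefficient = (a . b) / (b . b)
a . b = 2*3 + 4*5 + 5*5
= 6 + 20 + 25 = 51
b . b = 3^2 + 5^2 + 5^2
= 9 + 25 + 25 = 59
Coefficient = 51/59
In lowest terms: 51/59


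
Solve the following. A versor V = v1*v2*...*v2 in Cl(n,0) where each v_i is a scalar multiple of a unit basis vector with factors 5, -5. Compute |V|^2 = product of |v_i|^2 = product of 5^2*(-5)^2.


Each vector v_i has |v_i|^2 = s_i^2
Squared scales: 5^2 = 25, (-5)^2 = 25
|V|^2 = 25 * 25
= 625


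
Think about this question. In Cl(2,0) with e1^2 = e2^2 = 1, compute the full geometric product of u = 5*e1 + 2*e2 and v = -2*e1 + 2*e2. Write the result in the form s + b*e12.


Expand: (5*e1 + 2*e2)(-2*e1 + 2*e2)
= 5*(-2)*e1e1 + 5*2*e1e2 + 2*(-2)*e2e1 + 2*2*e2e2
Using e1^2 = e2^2 = 1, e2e1 = -e1e2:
Scalar part s = 5*(-2) + 2*2 = -10 + 4 = -6
Bivector part b = 5*2 - 2*(-2) = 10 - (-4) = 14
uv = -6 + 14*e12


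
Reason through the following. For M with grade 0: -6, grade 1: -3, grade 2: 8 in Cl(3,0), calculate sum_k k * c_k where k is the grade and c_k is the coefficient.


Grade-weighted sum = sum of grade_k * coefficient_k
0*(-6) = 0
1*(-3) = -3
2*8 = 16
Total = 0 + (-3) + 16 = 13


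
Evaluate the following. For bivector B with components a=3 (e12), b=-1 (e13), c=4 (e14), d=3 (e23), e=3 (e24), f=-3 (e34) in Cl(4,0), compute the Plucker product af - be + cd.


Plucker relation: af - be + cd
a*f = 3*(-3) = -9
b*e = (-1)*3 = -3
c*d = 4*3 = 12
af - be + cd = -9 - (-3) + 12
= 6


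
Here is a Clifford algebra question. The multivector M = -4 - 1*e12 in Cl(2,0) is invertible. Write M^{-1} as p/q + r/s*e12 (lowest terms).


M = -4 - 1*e12, where e12^2 = -1.
Since M commutes with its reverse ~M = a - b*e12, M * ~M = a^2 - b^2*e12^2 = a^2 + b^2.
So M^{-1} = ~M / (a^2 + b^2) = (a - b*e12)/(a^2 + b^2).
a^2 + b^2 = 16 + 1 = 17
Scalar part = -4/17 = -4/17
Bivector coeff = 1/17 = 1/17
M^{-1} = -4/17 + 1/17*e12


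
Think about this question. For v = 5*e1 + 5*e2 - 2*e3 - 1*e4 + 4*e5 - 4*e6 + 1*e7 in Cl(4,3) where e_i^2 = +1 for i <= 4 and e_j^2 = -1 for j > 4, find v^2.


v^2 = sum of c_i^2 * e_i^2
Positive signature terms (e_i^2 = +1): 5^2 + 5^2 + (-2)^2 + (-1)^2 = 55
Negative signature terms (e_j^2 = -1): 4^2 + (-4)^2 + 1^2 = 33
v^2 = 55 - 33 = 22


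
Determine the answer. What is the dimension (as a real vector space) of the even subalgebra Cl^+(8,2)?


Even subalgebra dimension = 2^(n-1)
n = 8 + 2 = 10
2^(10 - 1) = 2^9 = 512
Verification: sum of C(10,k) for even k = 1 + 45 + 210 + 210 + 45 + 1 = 512
Result = 512


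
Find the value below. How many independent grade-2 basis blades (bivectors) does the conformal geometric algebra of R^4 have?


The conformal model of R^4 uses Cl(5,1) with m = 4 + 2 = 6 generators.
Number of grade-2 blades = C(m, 2) = C(6, 2)
= 6*5/2 = 15


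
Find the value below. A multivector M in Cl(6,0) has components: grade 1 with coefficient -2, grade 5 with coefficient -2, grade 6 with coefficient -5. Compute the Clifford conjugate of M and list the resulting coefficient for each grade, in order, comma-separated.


Clifford conjugate sign for grade k: (-1)^(k(k+1)/2)
Grade 1: (-1)^(1*2/2) = (-1)^1 = -1, coeff -2 -> 2
Grade 5: (-1)^(5*6/2) = (-1)^15 = -1, coeff -2 -> 2
Grade 6: (-1)^(6*7/2) = (-1)^21 = -1, coeff -5 -> 5
Conjugated coefficients: 2, 2, 5


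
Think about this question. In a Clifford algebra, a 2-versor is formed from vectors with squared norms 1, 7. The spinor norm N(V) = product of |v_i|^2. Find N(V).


Spinor norm N(V) = |v1|^2 * |v2|^2 * ... * |v2|^2
= 1 * 7
Running product: 1, 7
N(V) = 7


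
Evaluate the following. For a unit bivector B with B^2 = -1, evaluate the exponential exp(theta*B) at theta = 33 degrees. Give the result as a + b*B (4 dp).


For a unit bivector B with B^2 = -1, the exponential series gives
e^(theta*B) = cos(theta) + sin(theta)*B (the GA analogue of Euler's formula).
theta = 33 degrees = 0.575959 rad
cos(33 deg) = 0.8387
sin(33 deg) = 0.5446
exp(theta*B) = 0.8387 + 0.5446*B


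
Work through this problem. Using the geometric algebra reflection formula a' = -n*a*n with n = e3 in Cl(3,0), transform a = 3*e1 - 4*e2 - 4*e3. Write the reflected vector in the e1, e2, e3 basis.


Reflection formula: a' = -n*a*n, with n = e3 (unit vector, n^2 = 1).
For reflection through hyperplane perp to e3:
The component along e3 flips sign, others stay.
a = (3, -4, -4)
a' = (3, -4, 4)
a' = 3*e1 - 4*e2 + 4*e3


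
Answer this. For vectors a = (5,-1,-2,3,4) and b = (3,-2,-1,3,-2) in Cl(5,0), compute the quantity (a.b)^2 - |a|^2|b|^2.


a . b = 5*3 + (-1)*(-2) + (-2)*(-1) + 3*3 + 4*(-2)
= 15 + 2 + 2 + 9 + (-8) = 20
|a|^2 = 5^2 + (-1)^2 + (-2)^2 + 3^2 + 4^2 = 55
|b|^2 = 3^2 + (-2)^2 + (-1)^2 + 3^2 + (-2)^2 = 27
(a.b)^2 = 20^2 = 400
|a|^2 * |b|^2 = 55 * 27 = 1485
Result = 400 - 1485 = -1085


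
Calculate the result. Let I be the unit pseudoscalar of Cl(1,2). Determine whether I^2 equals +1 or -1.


The pseudoscalar I = e1...e_n (product of all n generators) of Cl(p,q) satisfies I^2 = (-1)^(q + n(n-1)/2).
p = 1, q = 2, n = p + q = 3
n(n-1)/2 = 3 * 2 / 2 = 3
Exponent = q + n(n-1)/2 = 2 + 3 = 5
I^2 = (-1)^5 = -1


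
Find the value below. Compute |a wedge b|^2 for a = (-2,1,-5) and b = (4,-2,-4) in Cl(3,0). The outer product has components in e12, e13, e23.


a wedge b = (a1*b2 - a2*b1)*e12 + (a1*b3 - a3*b1)*e13 + (a2*b3 - a3*b2)*e23
e12 coeff: (-2)*(-2) - 1*4 = 4 - 4 = 0
e13 coeff: (-2)*(-4) - (-5)*4 = 8 - (-20) = 28
e23 coeff: 1*(-4) - (-5)*(-2) = -4 - 10 = -14
|a wedge b|^2 = 0^2 + 28^2 + (-14)^2
= 0 + 784 + 196
= 980


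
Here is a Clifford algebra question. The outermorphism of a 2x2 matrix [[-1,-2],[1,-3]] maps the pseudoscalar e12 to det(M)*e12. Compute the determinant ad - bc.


The outermorphism of a linear map f sends e1^e2 to f(e1)^f(e2).
f(e1) = -1*e1 + 1*e2
f(e2) = -2*e1 - 3*e2
f(e1) ^ f(e2) = (-1*e1 + 1*e2) ^ (-2*e1 - 3*e2)
= (-1)*(-3)*e12 + 1*(-2)*e21
= (3 - (-2))*e12
= 5*e12
Coefficient = 5


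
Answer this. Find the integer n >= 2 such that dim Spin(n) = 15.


dim Spin(n) = dim so(n) = n(n-1)/2.
Solve n(n-1)/2 = 15, i.e. n^2 - n - 30 = 0.
Discriminant = 1 + 8*15 = 121
n = (1 + sqrt(121))/2 = (1 + 11)/2 = 6


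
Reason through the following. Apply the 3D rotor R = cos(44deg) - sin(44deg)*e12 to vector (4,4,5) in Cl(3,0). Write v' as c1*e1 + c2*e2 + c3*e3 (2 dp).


Rotor R = cos(44deg) - sin(44deg)*e12
Rotation angle theta = 2 * 44 = 88 degrees in the e12 plane (e1 -> e2).
The component perpendicular to the plane (e3) is invariant: v'_3 = v3 = 5.00
cos(88deg) = 0.0349, sin(88deg) = 0.9994
v'_1 = v1*cos(theta) - v2*sin(theta) = 4*0.0349 - 4*0.9994 = -3.86
v'_2 = v1*sin(theta) + v2*cos(theta) = 4*0.9994 + 4*0.0349 = 4.14
v' = -3.86*e1 + 4.14*e2 + 5.00*e3


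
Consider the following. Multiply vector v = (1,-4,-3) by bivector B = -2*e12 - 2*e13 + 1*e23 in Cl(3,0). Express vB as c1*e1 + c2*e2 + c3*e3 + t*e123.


vB has grade-1 (vector) and grade-3 (trivector) parts: vB = (v _| B) + (v ^ B).
Vector part <vB>_1:
  e1: -v2*b12 - v3*b13 = -(-4)*(-2) - (-3)*(-2) = -14
  e2: v1*b12 - v3*b23 = (1)*(-2) - (-3)*(1) = 1
  e3: v1*b13 + v2*b23 = (1)*(-2) + (-4)*(1) = -6
Trivector part <vB>_3:
  e123: v1*b23 - v2*b13 + v3*b12 = (1)*(1) - (-4)*(-2) + (-3)*(-2) = -1
vB = -14*e1 + 1*e2 - 6*e3 - 1*e123


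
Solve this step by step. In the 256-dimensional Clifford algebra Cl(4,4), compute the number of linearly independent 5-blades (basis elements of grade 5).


Number of grade-k basis blades in Cl(p,q) with n = p + q is C(n, k).
n = 4 + 4 = 8
C(8, 5) = 8! / (5! * 3!)
= 40320 / (120 * 6)
= 56


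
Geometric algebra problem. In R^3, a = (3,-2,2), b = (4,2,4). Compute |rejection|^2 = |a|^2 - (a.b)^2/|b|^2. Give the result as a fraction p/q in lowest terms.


|a|^2 = 3^2 + (-2)^2 + 2^2 = 17
|b|^2 = 4^2 + 2^2 + 4^2 = 36
a . b = 3*4 + (-2)*2 + 2*4 = 16
(a.b)^2 = 16^2 = 256
|rej|^2 = 17 - 256/36
= (612 - 256)/36
= 356/36
In lowest terms: 89/9


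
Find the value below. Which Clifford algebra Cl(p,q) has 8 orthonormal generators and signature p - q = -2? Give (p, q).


We need p + q = 8 and p - q = -2.
Adding: 2p = 8 + (-2) = 6, so p = 3.
Then q = 8 - 3 = 5.
(p, q) = (3, 5)


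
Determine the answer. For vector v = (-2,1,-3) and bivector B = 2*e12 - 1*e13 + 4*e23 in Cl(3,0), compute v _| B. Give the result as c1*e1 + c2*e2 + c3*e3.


Left contraction v _| B = <vB>_1 (grade-1 part of the geometric product vB).
Using e1_|e12 = e2, e2_|e12 = -e1, e1_|e13 = e3, e3_|e13 = -e1, e2_|e23 = e3, e3_|e23 = -e2:
e1 coeff: -v2*b12 - v3*b13 = -(1)*(2) - (-3)*(-1) = -5
e2 coeff: v1*b12 - v3*b23 = (-2)*(2) - (-3)*(4) = 8
e3 coeff: v1*b13 + v2*b23 = (-2)*(-1) + (1)*(4) = 6
v _| B = -5*e1 + 8*e2 + 6*e3


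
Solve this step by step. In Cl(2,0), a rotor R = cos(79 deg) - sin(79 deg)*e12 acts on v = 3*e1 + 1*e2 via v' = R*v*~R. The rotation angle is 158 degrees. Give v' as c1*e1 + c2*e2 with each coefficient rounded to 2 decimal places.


Rotor R = cos(79deg) - sin(79deg)*e12
Rotation angle theta = 2 * 79 = 158 degrees
v' = R*v*~R rotates v by theta.
cos(158deg) = -0.9272, sin(158deg) = 0.3746
v'_1 = 3*cos(158deg) - 1*sin(158deg)
= 3*(-0.9272) - 1*0.3746
= -3.16
v'_2 = 3*sin(158deg) + 1*cos(158deg)
= 3*0.3746 + 1*(-0.9272)
= 0.20
v' = -3.16*e1 + 0.20*e2


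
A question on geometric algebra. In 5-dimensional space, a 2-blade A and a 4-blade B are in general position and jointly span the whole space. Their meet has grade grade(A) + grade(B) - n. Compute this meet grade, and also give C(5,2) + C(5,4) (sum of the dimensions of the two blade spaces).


Meet grade = grade(A) + grade(B) - n
= 2 + 4 - 5 = 1
C(5,2) = 10
C(5,4) = 5
dim_A + dim_B = 10 + 5 = 15


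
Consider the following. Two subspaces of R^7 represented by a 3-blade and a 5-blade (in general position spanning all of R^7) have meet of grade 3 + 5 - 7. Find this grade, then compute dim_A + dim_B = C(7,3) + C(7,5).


Meet grade = grade(A) + grade(B) - n
= 3 + 5 - 7 = 1
C(7,3) = 35
C(7,5) = 21
dim_A + dim_B = 35 + 21 = 56


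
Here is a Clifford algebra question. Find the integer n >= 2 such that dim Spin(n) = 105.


dim Spin(n) = dim so(n) = n(n-1)/2.
Solve n(n-1)/2 = 105, i.e. n^2 - n - 210 = 0.
Discriminant = 1 + 8*105 = 841
n = (1 + sqrt(841))/2 = (1 + 29)/2 = 15


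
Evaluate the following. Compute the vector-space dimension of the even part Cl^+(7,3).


Even subalgebra dimension = 2^(n-1)
n = 7 + 3 = 10
2^(10 - 1) = 2^9 = 512
Verification: sum of C(10,k) for even k = 1 + 45 + 210 + 210 + 45 + 1 = 512
Result = 512


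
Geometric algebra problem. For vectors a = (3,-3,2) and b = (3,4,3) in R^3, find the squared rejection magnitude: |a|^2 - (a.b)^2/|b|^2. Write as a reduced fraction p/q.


|a|^2 = 3^2 + (-3)^2 + 2^2 = 22
|b|^2 = 3^2 + 4^2 + 3^2 = 34
a . b = 3*3 + (-3)*4 + 2*3 = 3
(a.b)^2 = 3^2 = 9
|rej|^2 = 22 - 9/34
= (748 - 9)/34
= 739/34
In lowest terms: 739/34


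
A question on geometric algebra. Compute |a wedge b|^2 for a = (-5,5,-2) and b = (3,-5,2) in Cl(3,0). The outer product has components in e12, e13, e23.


a wedge b = (a1*b2 - a2*b1)*e12 + (a1*b3 - a3*b1)*e13 + (a2*b3 - a3*b2)*e23
e12 coeff: (-5)*(-5) - 5*3 = 25 - 15 = 10
e13 coeff: (-5)*2 - (-2)*3 = -10 - (-6) = -4
e23 coeff: 5*2 - (-2)*(-5) = 10 - 10 = 0
|a wedge b|^2 = 10^2 + (-4)^2 + 0^2
= 100 + 16 + 0
= 116


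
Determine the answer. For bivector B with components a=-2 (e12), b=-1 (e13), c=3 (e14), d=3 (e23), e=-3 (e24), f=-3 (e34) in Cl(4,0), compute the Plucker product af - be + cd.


Plucker relation: af - be + cd
a*f = (-2)*(-3) = 6
b*e = (-1)*(-3) = 3
c*d = 3*3 = 9
af - be + cd = 6 - 3 + 9
= 12


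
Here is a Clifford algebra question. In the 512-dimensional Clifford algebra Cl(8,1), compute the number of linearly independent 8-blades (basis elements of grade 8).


Number of grade-k basis blades in Cl(p,q) with n = p + q is C(n, k).
n = 8 + 1 = 9
C(9, 8) = 9! / (8! * 1!)
= 362880 / (40320 * 1)
= 9


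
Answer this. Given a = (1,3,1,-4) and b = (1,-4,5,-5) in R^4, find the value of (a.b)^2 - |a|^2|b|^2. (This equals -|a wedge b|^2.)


a . b = 1*1 + 3*(-4) + 1*5 + (-4)*(-5)
= 1 + (-12) + 5 + 20 = 14
|a|^2 = 1^2 + 3^2 + 1^2 + (-4)^2 = 27
|b|^2 = 1^2 + (-4)^2 + 5^2 + (-5)^2 = 67
(a.b)^2 = 14^2 = 196
|a|^2 * |b|^2 = 27 * 67 = 1809
Result = 196 - 1809 = -1613


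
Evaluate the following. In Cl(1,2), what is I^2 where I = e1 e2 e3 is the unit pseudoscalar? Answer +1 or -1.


The pseudoscalar I = e1...e_n (product of all n generators) of Cl(p,q) satisfies I^2 = (-1)^(q + n(n-1)/2).
p = 1, q = 2, n = p + q = 3
n(n-1)/2 = 3 * 2 / 2 = 3
Exponent = q + n(n-1)/2 = 2 + 3 = 5
I^2 = (-1)^5 = -1


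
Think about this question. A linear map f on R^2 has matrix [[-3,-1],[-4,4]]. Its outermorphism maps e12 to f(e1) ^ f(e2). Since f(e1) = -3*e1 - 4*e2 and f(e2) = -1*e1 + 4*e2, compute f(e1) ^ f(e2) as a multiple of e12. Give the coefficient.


The outermorphism of a linear map f sends e1^e2 to f(e1)^f(e2).
f(e1) = -3*e1 - 4*e2
f(e2) = -1*e1 + 4*e2
f(e1) ^ f(e2) = (-3*e1 - 4*e2) ^ (-1*e1 + 4*e2)
= (-3)*4*e12 + (-4)*(-1)*e21
= (-12 - 4)*e12
= -16*e12
Coefficient = -16


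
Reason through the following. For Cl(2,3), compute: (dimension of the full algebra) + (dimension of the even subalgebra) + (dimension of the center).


n = 2 + 3 = 5
Total dim = 2^5 = 32
Even subalgebra dim = 2^4 = 16
n is odd, so center dim = 2
Sum = 32 + 16 + 2 = 50


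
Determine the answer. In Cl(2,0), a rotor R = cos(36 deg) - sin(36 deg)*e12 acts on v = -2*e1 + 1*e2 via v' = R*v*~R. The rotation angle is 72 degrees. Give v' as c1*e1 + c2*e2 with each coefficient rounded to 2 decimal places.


Rotor R = cos(36deg) - sin(36deg)*e12
Rotation angle theta = 2 * 36 = 72 degrees
v' = R*v*~R rotates v by theta.
cos(72deg) = 0.3090, sin(72deg) = 0.9511
v'_1 = -2*cos(72deg) - 1*sin(72deg)
= -2*0.3090 - 1*0.9511
= -1.57
v'_2 = -2*sin(72deg) + 1*cos(72deg)
= -2*0.9511 + 1*0.3090
= -1.59
v' = -1.57*e1 - 1.59*e2


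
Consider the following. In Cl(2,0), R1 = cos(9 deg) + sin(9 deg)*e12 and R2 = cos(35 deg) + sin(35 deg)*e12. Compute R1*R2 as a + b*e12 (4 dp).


Same-plane rotors commute and their half-angles add:
R1*R2 = cos(a1 + a2) + sin(a1 + a2)*e12.
a1 + a2 = 9 + 35 = 44 deg
cos(44 deg) = 0.7193
sin(44 deg) = 0.6947
R1*R2 = 0.7193 + 0.6947*e12


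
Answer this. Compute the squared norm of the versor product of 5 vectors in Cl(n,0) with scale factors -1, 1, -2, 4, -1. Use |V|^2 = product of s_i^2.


Each vector v_i has |v_i|^2 = s_i^2
Squared scales: (-1)^2 = 1, 1^2 = 1, (-2)^2 = 4, 4^2 = 16, (-1)^2 = 1
|V|^2 = 1 * 1 * 4 * 16 * 1
= 64


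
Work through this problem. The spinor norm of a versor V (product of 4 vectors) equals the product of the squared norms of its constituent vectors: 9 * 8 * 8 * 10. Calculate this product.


Spinor norm N(V) = |v1|^2 * |v2|^2 * ... * |v4|^2
= 9 * 8 * 8 * 10
Running product: 9, 72, 576, 5760
N(V) = 5760


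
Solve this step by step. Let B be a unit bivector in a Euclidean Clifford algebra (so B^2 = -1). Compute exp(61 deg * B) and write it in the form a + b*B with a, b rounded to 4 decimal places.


For a unit bivector B with B^2 = -1, the exponential series gives
e^(theta*B) = cos(theta) + sin(theta)*B (the GA analogue of Euler's formula).
theta = 61 degrees = 1.064651 rad
cos(61 deg) = 0.4848
sin(61 deg) = 0.8746
exp(theta*B) = 0.4848 + 0.8746*B


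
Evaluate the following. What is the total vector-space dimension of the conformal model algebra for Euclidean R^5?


The conformal model of R^5 uses Cl(6,1): the 5 Euclidean generators plus two extra orthogonal generators e+ (e+^2 = +1) and e- (e-^2 = -1), from which the null vectors e0, einf are built.
Number of generators m = 5 + 2 = 7.
dim Cl(p,q) = 2^m = 2^7 = 128


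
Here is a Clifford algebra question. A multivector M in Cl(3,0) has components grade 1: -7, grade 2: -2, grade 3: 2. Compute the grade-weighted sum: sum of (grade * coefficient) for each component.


Grade-weighted sum = sum of grade_k * coefficient_k
1*(-7) = -7
2*(-2) = -4
3*2 = 6
Total = -7 + (-4) + 6 = -5


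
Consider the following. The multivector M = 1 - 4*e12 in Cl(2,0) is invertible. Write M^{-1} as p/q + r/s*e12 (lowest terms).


M = 1 - 4*e12, where e12^2 = -1.
Since M commutes with its reverse ~M = a - b*e12, M * ~M = a^2 - b^2*e12^2 = a^2 + b^2.
So M^{-1} = ~M / (a^2 + b^2) = (a - b*e12)/(a^2 + b^2).
a^2 + b^2 = 1 + 16 = 17
Scalar part = 1/17 = 1/17
Bivector coeff = 4/17 = 4/17
M^{-1} = 1/17 + 4/17*e12


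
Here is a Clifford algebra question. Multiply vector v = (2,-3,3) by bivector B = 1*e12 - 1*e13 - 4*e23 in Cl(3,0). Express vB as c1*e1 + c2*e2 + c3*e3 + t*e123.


vB has grade-1 (vector) and grade-3 (trivector) parts: vB = (v _| B) + (v ^ B).
Vector part <vB>_1:
  e1: -v2*b12 - v3*b13 = -(-3)*(1) - (3)*(-1) = 6
  e2: v1*b12 - v3*b23 = (2)*(1) - (3)*(-4) = 14
  e3: v1*b13 + v2*b23 = (2)*(-1) + (-3)*(-4) = 10
Trivector part <vB>_3:
  e123: v1*b23 - v2*b13 + v3*b12 = (2)*(-4) - (-3)*(-1) + (3)*(1) = -8
vB = 6*e1 + 14*e2 + 10*e3 - 8*e123


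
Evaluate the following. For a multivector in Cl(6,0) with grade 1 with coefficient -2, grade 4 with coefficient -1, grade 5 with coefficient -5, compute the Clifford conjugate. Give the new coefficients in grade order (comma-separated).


Clifford conjugate sign for grade k: (-1)^(k(k+1)/2)
Grade 1: (-1)^(1*2/2) = (-1)^1 = -1, coeff -2 -> 2
Grade 4: (-1)^(4*5/2) = (-1)^10 = 1, coeff -1 -> -1
Grade 5: (-1)^(5*6/2) = (-1)^15 = -1, coeff -5 -> 5
Conjugated coefficients: 2, -1, 5


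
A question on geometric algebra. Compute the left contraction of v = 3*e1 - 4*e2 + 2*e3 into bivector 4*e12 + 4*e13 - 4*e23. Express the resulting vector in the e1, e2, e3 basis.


Left contraction v _| B = <vB>_1 (grade-1 part of the geometric product vB).
Using e1_|e12 = e2, e2_|e12 = -e1, e1_|e13 = e3, e3_|e13 = -e1, e2_|e23 = e3, e3_|e23 = -e2:
e1 coeff: -v2*b12 - v3*b13 = -(-4)*(4) - (2)*(4) = 8
e2 coeff: v1*b12 - v3*b23 = (3)*(4) - (2)*(-4) = 20
e3 coeff: v1*b13 + v2*b23 = (3)*(4) + (-4)*(-4) = 28
v _| B = 8*e1 + 20*e2 + 28*e3


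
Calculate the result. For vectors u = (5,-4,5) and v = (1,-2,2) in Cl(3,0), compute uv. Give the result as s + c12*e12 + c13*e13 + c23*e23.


In Cl(3,0): e_i^2 = 1, e_ie_j = -e_je_i for i != j.
Scalar part = u . v = 5*1 + (-4)*(-2) + 5*2
= 5 + 8 + 10 = 23
e12 coeff = 5*(-2) - (-4)*1 = -10 - (-4) = -6
e13 coeff = 5*2 - 5*1 = 10 - 5 = 5
e23 coeff = (-4)*2 - 5*(-2) = -8 - (-10) = 2
uv = 23 - 6*e12 + 5*e13 + 2*e23


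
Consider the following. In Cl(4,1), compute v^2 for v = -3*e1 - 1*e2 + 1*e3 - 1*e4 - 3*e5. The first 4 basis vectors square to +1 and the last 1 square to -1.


v^2 = sum of c_i^2 * e_i^2
Positive signature terms (e_i^2 = +1): (-3)^2 + (-1)^2 + 1^2 + (-1)^2 = 12
Negative signature terms (e_j^2 = -1): (-3)^2 = 9
v^2 = 12 - 9 = 3


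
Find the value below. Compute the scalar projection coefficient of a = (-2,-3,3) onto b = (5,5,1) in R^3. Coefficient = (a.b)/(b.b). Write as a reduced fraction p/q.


Projection coefficient = (a . b) / (b . b)
a . b = (-2)*5 + (-3)*5 + 3*1
= -10 + (-15) + 3 = -22
b . b = 5^2 + 5^2 + 1^2
= 25 + 25 + 1 = 51
Coefficient = -22/51
In lowest terms: -22/51


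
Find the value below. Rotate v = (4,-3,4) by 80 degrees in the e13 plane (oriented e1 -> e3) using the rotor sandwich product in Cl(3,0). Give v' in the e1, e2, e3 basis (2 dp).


Rotor R = cos(40deg) - sin(40deg)*e13
Rotation angle theta = 2 * 40 = 80 degrees in the e13 plane (e1 -> e3).
The component perpendicular to the plane (e2) is invariant: v'_2 = v2 = -3.00
cos(80deg) = 0.1736, sin(80deg) = 0.9848
v'_1 = v1*cos(theta) - v3*sin(theta) = 4*0.1736 - 4*0.9848 = -3.24
v'_3 = v1*sin(theta) + v3*cos(theta) = 4*0.9848 + 4*0.1736 = 4.63
v' = -3.24*e1 - 3.00*e2 + 4.63*e3


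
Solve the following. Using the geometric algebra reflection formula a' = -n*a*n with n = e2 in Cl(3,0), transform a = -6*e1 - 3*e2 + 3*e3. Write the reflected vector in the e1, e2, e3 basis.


Reflection formula: a' = -n*a*n, with n = e2 (unit vector, n^2 = 1).
For reflection through hyperplane perp to e2:
The component along e2 flips sign, others stay.
a = (-6, -3, 3)
a' = (-6, 3, 3)
a' = -6*e1 + 3*e2 + 3*e3


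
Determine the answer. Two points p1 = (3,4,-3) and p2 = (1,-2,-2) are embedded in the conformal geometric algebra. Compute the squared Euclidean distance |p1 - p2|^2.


p1 - p2 = (2, 6, -1)
|p1 - p2|^2 = 2^2 + 6^2 + (-1)^2
= 4 + 36 + 1
= 41


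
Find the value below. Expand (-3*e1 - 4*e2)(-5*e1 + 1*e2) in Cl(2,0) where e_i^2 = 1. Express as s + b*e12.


Expand: (-3*e1 - 4*e2)(-5*e1 + 1*e2)
= (-3)*(-5)*e1e1 + (-3)*1*e1e2 + (-4)*(-5)*e2e1 + (-4)*1*e2e2
Using e1^2 = e2^2 = 1, e2e1 = -e1e2:
Scalar part s = (-3)*(-5) + (-4)*1 = 15 + (-4) = 11
Bivector part b = (-3)*1 - (-4)*(-5) = -3 - 20 = -23
uv = 11 - 23*e12


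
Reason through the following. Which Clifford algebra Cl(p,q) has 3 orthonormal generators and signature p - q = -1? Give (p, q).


We need p + q = 3 and p - q = -1.
Adding: 2p = 3 + (-1) = 2, so p = 1.
Then q = 3 - 1 = 2.
(p, q) = (1, 2)
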